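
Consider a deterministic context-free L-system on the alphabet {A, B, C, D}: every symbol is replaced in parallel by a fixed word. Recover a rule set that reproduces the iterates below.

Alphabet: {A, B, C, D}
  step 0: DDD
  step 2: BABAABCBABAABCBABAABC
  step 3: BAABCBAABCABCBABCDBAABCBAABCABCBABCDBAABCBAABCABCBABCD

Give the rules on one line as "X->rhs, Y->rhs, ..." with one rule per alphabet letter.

A->ABC, B->BA, C->BCD, D->BBA

  step 2 ⇒ step 3: BABAABCBABAABCBABAABC ⇒ BA·ABC·BA·ABC·ABC·BA·BCD·BA·ABC·BA·ABC·ABC·BA·BCD·BA·ABC·BA·ABC·ABC·BA·BCD
    A ↦ ABC
    B ↦ BA
    C ↦ BCD
    D ↦ BBA  (constrained at step 0)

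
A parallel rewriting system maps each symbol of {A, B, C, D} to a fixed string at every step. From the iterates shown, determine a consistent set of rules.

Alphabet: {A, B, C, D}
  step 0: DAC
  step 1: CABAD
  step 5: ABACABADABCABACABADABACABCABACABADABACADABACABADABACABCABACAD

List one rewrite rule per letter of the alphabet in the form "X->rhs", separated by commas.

A->AB, B->AC, C->AD, D->C

  step 0 ⇒ step 1: DAC ⇒ C·AB·AD
    A ↦ AB
    C ↦ AD
    D ↦ C
    B ↦ AC  (constrained at step 1)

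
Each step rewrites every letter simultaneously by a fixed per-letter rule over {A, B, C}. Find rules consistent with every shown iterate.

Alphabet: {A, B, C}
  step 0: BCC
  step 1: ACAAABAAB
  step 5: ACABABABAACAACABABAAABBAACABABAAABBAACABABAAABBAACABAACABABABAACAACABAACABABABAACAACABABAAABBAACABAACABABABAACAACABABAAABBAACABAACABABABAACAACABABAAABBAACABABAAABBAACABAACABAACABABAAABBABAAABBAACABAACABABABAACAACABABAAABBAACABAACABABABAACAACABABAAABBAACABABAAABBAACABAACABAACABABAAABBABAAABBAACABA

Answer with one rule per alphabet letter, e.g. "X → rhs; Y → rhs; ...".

  step 0 ⇒ step 1: BCC ⇒ ACA·AAB·AAB
    B ↦ ACA
    C ↦ AAB
    A ↦ BA  (constrained at step 1)

A->BA, B->ACA, C->AAB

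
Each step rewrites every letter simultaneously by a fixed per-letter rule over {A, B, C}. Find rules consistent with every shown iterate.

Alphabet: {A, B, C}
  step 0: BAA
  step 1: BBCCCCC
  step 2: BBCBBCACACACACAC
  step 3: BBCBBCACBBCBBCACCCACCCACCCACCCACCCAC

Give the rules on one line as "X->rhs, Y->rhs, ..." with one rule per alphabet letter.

A->CC, B->BBC, C->AC

  step 2 ⇒ step 3: BBCBBCACACACACAC ⇒ BBC·BBC·AC·BBC·BBC·AC·CC·AC·CC·AC·CC·AC·CC·AC·CC·AC
    A ↦ CC
    B ↦ BBC
    C ↦ AC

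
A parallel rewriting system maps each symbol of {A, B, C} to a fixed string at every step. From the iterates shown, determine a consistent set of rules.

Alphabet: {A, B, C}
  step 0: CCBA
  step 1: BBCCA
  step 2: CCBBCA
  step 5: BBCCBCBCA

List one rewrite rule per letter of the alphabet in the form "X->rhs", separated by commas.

  step 1 ⇒ step 2: BBCCA ⇒ C·C·B·B·CA
    A ↦ CA
    B ↦ C
    C ↦ B

A->CA, B->C, C->B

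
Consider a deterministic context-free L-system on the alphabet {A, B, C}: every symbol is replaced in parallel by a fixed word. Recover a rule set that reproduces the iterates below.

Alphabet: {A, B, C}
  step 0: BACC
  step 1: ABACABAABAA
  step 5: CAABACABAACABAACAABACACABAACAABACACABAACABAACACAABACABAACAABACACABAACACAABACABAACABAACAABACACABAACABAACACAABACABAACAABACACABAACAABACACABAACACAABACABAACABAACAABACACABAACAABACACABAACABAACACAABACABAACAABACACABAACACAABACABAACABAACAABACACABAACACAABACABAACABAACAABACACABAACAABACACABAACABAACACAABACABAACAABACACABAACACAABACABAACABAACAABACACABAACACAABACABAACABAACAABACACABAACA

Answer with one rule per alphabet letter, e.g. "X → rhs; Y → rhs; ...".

  step 0 ⇒ step 1: BACC ⇒ ABA·CA·BAA·BAA
    A ↦ CA
    B ↦ ABA
    C ↦ BAA

A->CA, B->ABA, C->BAA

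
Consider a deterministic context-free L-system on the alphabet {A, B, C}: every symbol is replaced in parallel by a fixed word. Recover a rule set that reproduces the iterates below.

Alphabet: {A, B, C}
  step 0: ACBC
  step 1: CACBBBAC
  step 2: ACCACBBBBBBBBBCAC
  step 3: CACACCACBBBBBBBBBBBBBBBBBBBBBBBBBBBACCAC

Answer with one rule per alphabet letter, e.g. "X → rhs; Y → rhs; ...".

A->C, B->BBB, C->AC

  step 2 ⇒ step 3: ACCACBBBBBBBBBCAC ⇒ C·AC·AC·C·AC·BBB·BBB·BBB·BBB·BBB·BBB·BBB·BBB·BBB·AC·C·AC
    A ↦ C
    B ↦ BBB
    C ↦ AC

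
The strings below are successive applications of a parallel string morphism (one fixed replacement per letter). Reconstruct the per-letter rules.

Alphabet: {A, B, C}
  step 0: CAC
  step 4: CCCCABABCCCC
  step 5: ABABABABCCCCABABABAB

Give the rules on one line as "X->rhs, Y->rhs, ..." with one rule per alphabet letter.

A->C, B->C, C->AB

  step 4 ⇒ step 5: CCCCABABCCCC ⇒ AB·AB·AB·AB·C·C·C·C·AB·AB·AB·AB
    A ↦ C
    B ↦ C
    C ↦ AB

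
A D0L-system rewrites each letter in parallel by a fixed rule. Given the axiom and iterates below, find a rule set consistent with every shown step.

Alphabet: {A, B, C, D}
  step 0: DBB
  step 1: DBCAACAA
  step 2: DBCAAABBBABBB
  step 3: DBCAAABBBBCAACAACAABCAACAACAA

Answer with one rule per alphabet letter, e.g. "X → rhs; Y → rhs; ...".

A->B, B->CAA, C->AB, D->DB

  step 2 ⇒ step 3: DBCAAABBBABBB ⇒ DB·CAA·AB·B·B·B·CAA·CAA·CAA·B·CAA·CAA·CAA
    A ↦ B
    B ↦ CAA
    C ↦ AB
    D ↦ DB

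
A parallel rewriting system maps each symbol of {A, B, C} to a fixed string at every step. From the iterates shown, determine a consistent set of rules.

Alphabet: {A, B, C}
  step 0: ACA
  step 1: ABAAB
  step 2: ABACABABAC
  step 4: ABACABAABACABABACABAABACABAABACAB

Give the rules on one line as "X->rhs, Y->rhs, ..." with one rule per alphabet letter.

A->AB, B->AC, C->A

  step 1 ⇒ step 2: ABAAB ⇒ AB·AC·AB·AB·AC
    A ↦ AB
    B ↦ AC
  step 0 ⇒ step 1: ACA ⇒ AB·A·AB
    C ↦ A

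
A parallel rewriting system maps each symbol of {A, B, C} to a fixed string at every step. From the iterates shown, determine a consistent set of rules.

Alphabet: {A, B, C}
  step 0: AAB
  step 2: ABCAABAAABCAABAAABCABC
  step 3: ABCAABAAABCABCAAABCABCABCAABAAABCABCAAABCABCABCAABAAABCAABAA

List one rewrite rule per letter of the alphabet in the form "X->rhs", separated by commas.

  step 2 ⇒ step 3: ABCAABAAABCAABAAABCABC ⇒ ABC·AA·BAA·ABC·ABC·AA·ABC·ABC·ABC·AA·BAA·ABC·ABC·AA·ABC·ABC·ABC·AA·BAA·ABC·AA·BAA
    A ↦ ABC
    B ↦ AA
    C ↦ BAA

A->ABC, B->AA, C->BAA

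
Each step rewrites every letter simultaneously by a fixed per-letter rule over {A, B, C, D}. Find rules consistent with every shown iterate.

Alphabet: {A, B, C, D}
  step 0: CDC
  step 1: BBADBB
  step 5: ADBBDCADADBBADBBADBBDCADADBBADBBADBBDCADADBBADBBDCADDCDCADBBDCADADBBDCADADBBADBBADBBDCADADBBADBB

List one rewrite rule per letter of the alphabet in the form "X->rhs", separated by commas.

A->DC, B->DC, C->BB, D->AD

  step 0 ⇒ step 1: CDC ⇒ BB·AD·BB
    C ↦ BB
    D ↦ AD
    A ↦ DC  (constrained at step 1)
    B ↦ DC  (constrained at step 1)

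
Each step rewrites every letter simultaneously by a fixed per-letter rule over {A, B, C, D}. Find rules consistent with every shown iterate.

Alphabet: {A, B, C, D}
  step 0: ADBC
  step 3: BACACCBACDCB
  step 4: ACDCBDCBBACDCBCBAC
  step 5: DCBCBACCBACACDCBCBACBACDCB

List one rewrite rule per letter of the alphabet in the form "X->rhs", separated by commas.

A->DC, B->AC, C->B, D->C

  step 4 ⇒ step 5: ACDCBDCBBACDCBCBAC ⇒ DC·B·C·B·AC·C·B·AC·AC·DC·B·C·B·AC·B·AC·DC·B
    A ↦ DC
    B ↦ AC
    C ↦ B
    D ↦ C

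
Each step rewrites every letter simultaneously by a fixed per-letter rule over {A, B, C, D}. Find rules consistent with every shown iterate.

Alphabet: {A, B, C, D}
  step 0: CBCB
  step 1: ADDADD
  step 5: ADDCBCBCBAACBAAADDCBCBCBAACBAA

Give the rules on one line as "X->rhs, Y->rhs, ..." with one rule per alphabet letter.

A->CB, B->DD, C->A, D->A

  step 0 ⇒ step 1: CBCB ⇒ A·DD·A·DD
    B ↦ DD
    C ↦ A
    A ↦ CB  (constrained at step 1)
    D ↦ A  (constrained at step 1)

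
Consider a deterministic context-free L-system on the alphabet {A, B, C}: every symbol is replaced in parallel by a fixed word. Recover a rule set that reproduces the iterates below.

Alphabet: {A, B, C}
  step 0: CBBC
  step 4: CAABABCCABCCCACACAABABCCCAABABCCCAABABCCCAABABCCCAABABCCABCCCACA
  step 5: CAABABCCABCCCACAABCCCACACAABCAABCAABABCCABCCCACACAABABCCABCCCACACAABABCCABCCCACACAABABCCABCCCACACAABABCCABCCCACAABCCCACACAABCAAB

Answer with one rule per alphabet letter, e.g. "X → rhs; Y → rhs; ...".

  step 4 ⇒ step 5: CAABABCCABCCCACACAABABCCCAABABCCCAABABCCCAABABCCCAABABCCABCCCACA ⇒ CA·AB·AB·CC·AB·CC·CA·CA·AB·CC·CA·CA·CA·AB·CA·AB·CA·AB·AB·CC·AB·CC·CA·CA·CA·AB·AB·CC·AB·CC·CA·CA·CA·AB·AB·CC·AB·CC·CA·CA·CA·AB·AB·CC·AB·CC·CA·CA·CA·AB·AB·CC·AB·CC·CA·CA·AB·CC·CA·CA·CA·AB·CA·AB
    A ↦ AB
    B ↦ CC
    C ↦ CA

A->AB, B->CC, C->CA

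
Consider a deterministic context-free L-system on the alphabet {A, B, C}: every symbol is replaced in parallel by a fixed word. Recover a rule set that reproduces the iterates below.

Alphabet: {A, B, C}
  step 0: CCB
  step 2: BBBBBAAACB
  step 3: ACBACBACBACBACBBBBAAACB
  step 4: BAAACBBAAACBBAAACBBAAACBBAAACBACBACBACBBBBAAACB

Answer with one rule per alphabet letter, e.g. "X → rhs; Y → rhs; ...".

  step 3 ⇒ step 4: ACBACBACBACBACBBBBAAACB ⇒ B·AA·ACB·B·AA·ACB·B·AA·ACB·B·AA·ACB·B·AA·ACB·ACB·ACB·ACB·B·B·B·AA·ACB
    A ↦ B
    B ↦ ACB
    C ↦ AA

A->B, B->ACB, C->AA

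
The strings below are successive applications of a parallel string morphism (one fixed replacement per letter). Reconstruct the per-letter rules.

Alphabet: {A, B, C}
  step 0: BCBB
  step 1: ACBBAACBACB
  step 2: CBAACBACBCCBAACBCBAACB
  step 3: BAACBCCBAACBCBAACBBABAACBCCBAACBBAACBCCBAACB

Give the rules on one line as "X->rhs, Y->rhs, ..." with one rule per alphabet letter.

A->C, B->ACB, C->BA

  step 2 ⇒ step 3: CBAACBACBCCBAACBCBAACB ⇒ BA·ACB·C·C·BA·ACB·C·BA·ACB·BA·BA·ACB·C·C·BA·ACB·BA·ACB·C·C·BA·ACB
    A ↦ C
    B ↦ ACB
    C ↦ BA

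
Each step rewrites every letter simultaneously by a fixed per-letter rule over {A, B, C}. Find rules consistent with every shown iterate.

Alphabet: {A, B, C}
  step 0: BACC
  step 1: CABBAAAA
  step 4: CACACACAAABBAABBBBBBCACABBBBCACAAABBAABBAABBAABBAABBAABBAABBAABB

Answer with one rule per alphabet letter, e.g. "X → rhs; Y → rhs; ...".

  step 0 ⇒ step 1: BACC ⇒ CA·BB·AA·AA
    A ↦ BB
    B ↦ CA
    C ↦ AA

A->BB, B->CA, C->AA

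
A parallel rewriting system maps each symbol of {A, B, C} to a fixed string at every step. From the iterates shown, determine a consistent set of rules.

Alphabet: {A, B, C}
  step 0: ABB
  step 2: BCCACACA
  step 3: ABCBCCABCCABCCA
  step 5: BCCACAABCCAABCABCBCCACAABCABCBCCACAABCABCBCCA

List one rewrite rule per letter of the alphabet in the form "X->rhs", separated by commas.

  step 2 ⇒ step 3: BCCACACA ⇒ A·BC·BC·CA·BC·CA·BC·CA
    A ↦ CA
    B ↦ A
    C ↦ BC

A->CA, B->A, C->BC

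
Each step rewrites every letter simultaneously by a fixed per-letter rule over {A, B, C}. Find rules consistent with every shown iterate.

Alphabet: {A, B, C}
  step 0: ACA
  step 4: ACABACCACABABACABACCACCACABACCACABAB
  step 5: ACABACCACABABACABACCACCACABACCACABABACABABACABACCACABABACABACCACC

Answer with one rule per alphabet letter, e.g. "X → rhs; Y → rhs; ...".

  step 4 ⇒ step 5: ACABACCACABABACABACCACCACABACCACABAB ⇒ AC·AB·AC·C·AC·AB·AB·AC·AB·AC·C·AC·C·AC·AB·AC·C·AC·AB·AB·AC·AB·AB·AC·AB·AC·C·AC·AB·AB·AC·AB·AC·C·AC·C
    A ↦ AC
    B ↦ C
    C ↦ AB

A->AC, B->C, C->AB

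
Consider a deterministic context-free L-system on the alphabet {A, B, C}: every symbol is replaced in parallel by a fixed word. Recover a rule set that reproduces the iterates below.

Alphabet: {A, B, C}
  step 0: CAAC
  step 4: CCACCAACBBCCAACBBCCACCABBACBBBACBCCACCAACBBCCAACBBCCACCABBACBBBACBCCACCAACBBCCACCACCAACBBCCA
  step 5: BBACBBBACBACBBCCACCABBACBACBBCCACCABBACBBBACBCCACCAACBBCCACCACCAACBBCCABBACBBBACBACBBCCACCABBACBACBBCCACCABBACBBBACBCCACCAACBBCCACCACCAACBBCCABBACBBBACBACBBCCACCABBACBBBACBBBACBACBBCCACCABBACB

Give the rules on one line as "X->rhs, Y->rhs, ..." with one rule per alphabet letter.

  step 4 ⇒ step 5: CCACCAACBBCCAACBBCCACCABBACBBBACBCCACCAACBBCCAACBBCCACCABBACBBBACBCCACCAACBBCCACCACCAACBBCCA ⇒ B·B·ACB·B·B·ACB·ACB·B·CCA·CCA·B·B·ACB·ACB·B·CCA·CCA·B·B·ACB·B·B·ACB·CCA·CCA·ACB·B·CCA·CCA·CCA·ACB·B·CCA·B·B·ACB·B·B·ACB·ACB·B·CCA·CCA·B·B·ACB·ACB·B·CCA·CCA·B·B·ACB·B·B·ACB·CCA·CCA·ACB·B·CCA·CCA·CCA·ACB·B·CCA·B·B·ACB·B·B·ACB·ACB·B·CCA·CCA·B·B·ACB·B·B·ACB·B·B·ACB·ACB·B·CCA·CCA·B·B·ACB
    A ↦ ACB
    B ↦ CCA
    C ↦ B

A->ACB, B->CCA, C->B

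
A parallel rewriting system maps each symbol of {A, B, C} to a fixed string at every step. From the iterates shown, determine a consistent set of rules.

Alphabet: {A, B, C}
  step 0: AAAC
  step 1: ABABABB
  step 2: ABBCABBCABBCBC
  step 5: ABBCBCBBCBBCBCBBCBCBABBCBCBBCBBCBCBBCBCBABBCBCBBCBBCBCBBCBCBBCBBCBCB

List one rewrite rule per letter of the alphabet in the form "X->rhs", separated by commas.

A->AB, B->BC, C->B

  step 1 ⇒ step 2: ABABABB ⇒ AB·BC·AB·BC·AB·BC·BC
    A ↦ AB
    B ↦ BC
  step 0 ⇒ step 1: AAAC ⇒ AB·AB·AB·B
    C ↦ B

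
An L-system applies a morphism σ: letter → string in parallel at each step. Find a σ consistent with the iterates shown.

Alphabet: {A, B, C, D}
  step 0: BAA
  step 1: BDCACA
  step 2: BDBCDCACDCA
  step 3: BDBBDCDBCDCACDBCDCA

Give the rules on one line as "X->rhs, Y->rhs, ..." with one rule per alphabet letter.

  step 2 ⇒ step 3: BDBCDCACDCA ⇒ BD·B·BD·CD·B·CD·CA·CD·B·CD·CA
    A ↦ CA
    B ↦ BD
    C ↦ CD
    D ↦ B

A->CA, B->BD, C->CD, D->B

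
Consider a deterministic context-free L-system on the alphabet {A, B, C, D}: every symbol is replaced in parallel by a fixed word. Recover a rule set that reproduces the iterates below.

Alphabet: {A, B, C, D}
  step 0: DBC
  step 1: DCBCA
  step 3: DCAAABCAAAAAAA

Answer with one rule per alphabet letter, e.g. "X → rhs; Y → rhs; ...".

  step 0 ⇒ step 1: DBC ⇒ DC·BC·A
    B ↦ BC
    C ↦ A
    D ↦ DC
    A ↦ AA  (constrained at step 1)

A->AA, B->BC, C->A, D->DC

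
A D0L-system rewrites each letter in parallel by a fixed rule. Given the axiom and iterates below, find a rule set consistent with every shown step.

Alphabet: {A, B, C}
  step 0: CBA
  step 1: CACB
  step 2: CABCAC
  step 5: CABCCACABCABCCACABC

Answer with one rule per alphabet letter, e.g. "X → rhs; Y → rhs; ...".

A->B, B->C, C->CA

  step 1 ⇒ step 2: CACB ⇒ CA·B·CA·C
    A ↦ B
    B ↦ C
    C ↦ CA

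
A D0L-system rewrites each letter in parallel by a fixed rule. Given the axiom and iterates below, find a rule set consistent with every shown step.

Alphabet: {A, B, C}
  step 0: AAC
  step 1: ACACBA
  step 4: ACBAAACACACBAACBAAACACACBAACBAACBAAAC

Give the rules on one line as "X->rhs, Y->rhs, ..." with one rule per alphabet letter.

A->AC, B->A, C->BA

  step 0 ⇒ step 1: AAC ⇒ AC·AC·BA
    A ↦ AC
    C ↦ BA
    B ↦ A  (constrained at step 1)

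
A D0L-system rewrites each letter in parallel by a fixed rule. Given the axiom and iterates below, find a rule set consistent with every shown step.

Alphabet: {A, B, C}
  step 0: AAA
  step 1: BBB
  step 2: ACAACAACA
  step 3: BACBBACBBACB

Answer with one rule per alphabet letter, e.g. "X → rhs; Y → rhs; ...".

  step 2 ⇒ step 3: ACAACAACA ⇒ B·AC·B·B·AC·B·B·AC·B
    A ↦ B
    C ↦ AC
  step 1 ⇒ step 2: BBB ⇒ ACA·ACA·ACA
    B ↦ ACA

A->B, B->ACA, C->AC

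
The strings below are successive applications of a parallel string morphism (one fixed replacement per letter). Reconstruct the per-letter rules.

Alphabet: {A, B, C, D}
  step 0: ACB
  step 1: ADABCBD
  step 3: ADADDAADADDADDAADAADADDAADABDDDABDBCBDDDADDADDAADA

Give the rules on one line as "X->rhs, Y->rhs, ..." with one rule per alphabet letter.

  step 0 ⇒ step 1: ACB ⇒ ADA·BC·BD
    A ↦ ADA
    B ↦ BD
    C ↦ BC
    D ↦ DDA  (constrained at step 1)

A->ADA, B->BD, C->BC, D->DDA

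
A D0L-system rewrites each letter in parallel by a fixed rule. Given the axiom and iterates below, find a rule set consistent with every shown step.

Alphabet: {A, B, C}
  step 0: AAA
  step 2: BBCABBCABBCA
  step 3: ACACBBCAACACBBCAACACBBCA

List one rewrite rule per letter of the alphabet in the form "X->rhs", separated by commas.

  step 2 ⇒ step 3: BBCABBCABBCA ⇒ AC·AC·BB·CA·AC·AC·BB·CA·AC·AC·BB·CA
    A ↦ CA
    B ↦ AC
    C ↦ BB

A->CA, B->AC, C->BB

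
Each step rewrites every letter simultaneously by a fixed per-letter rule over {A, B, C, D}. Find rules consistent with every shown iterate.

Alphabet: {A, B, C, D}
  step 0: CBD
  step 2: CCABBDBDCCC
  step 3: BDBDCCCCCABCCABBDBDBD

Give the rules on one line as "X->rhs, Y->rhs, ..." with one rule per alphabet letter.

  step 2 ⇒ step 3: CCABBDBDCCC ⇒ BD·BD·C·CC·CC·AB·CC·AB·BD·BD·BD
    A ↦ C
    B ↦ CC
    C ↦ BD
    D ↦ AB

A->C, B->CC, C->BD, D->AB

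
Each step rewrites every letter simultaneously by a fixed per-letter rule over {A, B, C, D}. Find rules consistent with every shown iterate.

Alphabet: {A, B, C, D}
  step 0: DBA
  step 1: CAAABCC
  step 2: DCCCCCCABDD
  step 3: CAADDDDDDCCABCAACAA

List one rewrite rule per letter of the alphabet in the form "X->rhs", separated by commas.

A->CC, B->AB, C->D, D->CAA

  step 2 ⇒ step 3: DCCCCCCABDD ⇒ CAA·D·D·D·D·D·D·CC·AB·CAA·CAA
    A ↦ CC
    B ↦ AB
    C ↦ D
    D ↦ CAA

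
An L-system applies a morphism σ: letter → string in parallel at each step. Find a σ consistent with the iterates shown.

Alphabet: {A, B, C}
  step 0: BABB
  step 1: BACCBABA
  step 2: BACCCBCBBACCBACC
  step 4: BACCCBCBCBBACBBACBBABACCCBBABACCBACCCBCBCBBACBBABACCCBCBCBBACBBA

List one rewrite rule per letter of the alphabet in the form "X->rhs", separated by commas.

A->CC, B->BA, C->CB

  step 1 ⇒ step 2: BACCBABA ⇒ BA·CC·CB·CB·BA·CC·BA·CC
    A ↦ CC
    B ↦ BA
    C ↦ CB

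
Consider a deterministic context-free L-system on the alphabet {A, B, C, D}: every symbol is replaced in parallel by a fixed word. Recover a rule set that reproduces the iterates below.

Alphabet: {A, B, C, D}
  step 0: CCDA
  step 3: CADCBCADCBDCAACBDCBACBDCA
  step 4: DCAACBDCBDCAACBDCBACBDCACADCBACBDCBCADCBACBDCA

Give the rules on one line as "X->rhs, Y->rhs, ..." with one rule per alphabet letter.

A->CA, B->CB, C->D, D->ACB

  step 3 ⇒ step 4: CADCBCADCBDCAACBDCBACBDCA ⇒ D·CA·ACB·D·CB·D·CA·ACB·D·CB·ACB·D·CA·CA·D·CB·ACB·D·CB·CA·D·CB·ACB·D·CA
    A ↦ CA
    B ↦ CB
    C ↦ D
    D ↦ ACB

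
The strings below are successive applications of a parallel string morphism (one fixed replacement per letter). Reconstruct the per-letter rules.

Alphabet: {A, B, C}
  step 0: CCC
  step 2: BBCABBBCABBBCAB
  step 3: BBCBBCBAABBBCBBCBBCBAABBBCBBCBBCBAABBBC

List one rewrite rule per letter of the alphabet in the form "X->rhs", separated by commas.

A->AB, B->BBC, C->BA

  step 2 ⇒ step 3: BBCABBBCABBBCAB ⇒ BBC·BBC·BA·AB·BBC·BBC·BBC·BA·AB·BBC·BBC·BBC·BA·AB·BBC
    A ↦ AB
    B ↦ BBC
    C ↦ BA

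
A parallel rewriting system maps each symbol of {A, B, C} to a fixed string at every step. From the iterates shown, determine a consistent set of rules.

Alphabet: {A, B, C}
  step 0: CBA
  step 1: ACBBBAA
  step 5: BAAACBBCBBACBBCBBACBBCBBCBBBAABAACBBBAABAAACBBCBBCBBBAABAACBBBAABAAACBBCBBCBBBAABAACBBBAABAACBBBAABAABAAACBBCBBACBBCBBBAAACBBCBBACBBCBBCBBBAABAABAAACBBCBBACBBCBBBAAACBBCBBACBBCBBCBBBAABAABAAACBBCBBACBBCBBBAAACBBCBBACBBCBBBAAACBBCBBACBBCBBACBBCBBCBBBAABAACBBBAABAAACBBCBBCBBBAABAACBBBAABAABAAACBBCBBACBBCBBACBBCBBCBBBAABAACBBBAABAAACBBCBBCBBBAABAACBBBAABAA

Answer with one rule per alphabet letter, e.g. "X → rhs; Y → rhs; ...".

A->BAA, B->CBB, C->A

  step 0 ⇒ step 1: CBA ⇒ A·CBB·BAA
    A ↦ BAA
    B ↦ CBB
    C ↦ A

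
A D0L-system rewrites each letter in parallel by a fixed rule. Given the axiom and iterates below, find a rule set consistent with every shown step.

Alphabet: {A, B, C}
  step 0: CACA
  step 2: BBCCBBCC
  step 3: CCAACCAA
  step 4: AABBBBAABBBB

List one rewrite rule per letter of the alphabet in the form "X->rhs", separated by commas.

A->BB, B->C, C->A

  step 3 ⇒ step 4: CCAACCAA ⇒ A·A·BB·BB·A·A·BB·BB
    A ↦ BB
    C ↦ A
  step 2 ⇒ step 3: BBCCBBCC ⇒ C·C·A·A·C·C·A·A
    B ↦ C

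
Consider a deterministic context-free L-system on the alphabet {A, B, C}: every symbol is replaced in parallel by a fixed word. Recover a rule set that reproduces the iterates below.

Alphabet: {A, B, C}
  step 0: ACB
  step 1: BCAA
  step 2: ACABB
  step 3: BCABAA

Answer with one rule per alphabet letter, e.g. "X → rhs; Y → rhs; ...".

A->B, B->A, C->CA

  step 2 ⇒ step 3: ACABB ⇒ B·CA·B·A·A
    A ↦ B
    B ↦ A
    C ↦ CA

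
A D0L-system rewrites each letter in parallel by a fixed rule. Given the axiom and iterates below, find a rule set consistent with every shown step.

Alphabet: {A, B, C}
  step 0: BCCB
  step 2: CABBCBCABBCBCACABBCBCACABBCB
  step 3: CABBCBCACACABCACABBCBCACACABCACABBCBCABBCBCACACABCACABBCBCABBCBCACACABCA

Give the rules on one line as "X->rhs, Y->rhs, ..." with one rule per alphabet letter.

A->BCB, B->CA, C->CAB

  step 2 ⇒ step 3: CABBCBCABBCBCACABBCBCACABBCB ⇒ CAB·BCB·CA·CA·CAB·CA·CAB·BCB·CA·CA·CAB·CA·CAB·BCB·CAB·BCB·CA·CA·CAB·CA·CAB·BCB·CAB·BCB·CA·CA·CAB·CA
    A ↦ BCB
    B ↦ CA
    C ↦ CAB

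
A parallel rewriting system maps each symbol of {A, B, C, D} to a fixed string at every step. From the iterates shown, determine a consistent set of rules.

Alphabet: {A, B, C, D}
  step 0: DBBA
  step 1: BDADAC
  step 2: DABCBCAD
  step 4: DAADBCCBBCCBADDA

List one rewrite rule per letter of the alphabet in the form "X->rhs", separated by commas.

A->C, B->DA, C->AD, D->B

  step 1 ⇒ step 2: BDADAC ⇒ DA·B·C·B·C·AD
    A ↦ C
    B ↦ DA
    C ↦ AD
    D ↦ B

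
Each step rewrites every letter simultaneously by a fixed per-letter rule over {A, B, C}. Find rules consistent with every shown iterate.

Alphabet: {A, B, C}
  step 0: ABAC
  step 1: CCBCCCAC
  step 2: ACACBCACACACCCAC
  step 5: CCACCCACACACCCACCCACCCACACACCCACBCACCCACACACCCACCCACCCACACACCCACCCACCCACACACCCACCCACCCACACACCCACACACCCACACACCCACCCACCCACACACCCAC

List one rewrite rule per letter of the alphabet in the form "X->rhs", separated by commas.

  step 1 ⇒ step 2: CCBCCCAC ⇒ AC·AC·BC·AC·AC·AC·CC·AC
    A ↦ CC
    B ↦ BC
    C ↦ AC

A->CC, B->BC, C->AC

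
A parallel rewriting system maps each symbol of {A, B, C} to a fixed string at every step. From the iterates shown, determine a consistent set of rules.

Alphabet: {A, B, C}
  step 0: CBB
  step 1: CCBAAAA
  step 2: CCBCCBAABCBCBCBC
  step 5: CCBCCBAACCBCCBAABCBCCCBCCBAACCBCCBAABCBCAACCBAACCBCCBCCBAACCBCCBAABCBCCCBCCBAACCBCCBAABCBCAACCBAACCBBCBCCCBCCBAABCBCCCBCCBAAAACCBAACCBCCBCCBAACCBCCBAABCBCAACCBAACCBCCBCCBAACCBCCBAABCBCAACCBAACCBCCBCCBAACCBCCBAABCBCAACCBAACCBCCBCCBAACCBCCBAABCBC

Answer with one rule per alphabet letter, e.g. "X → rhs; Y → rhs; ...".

A->BC, B->AA, C->CCB

  step 1 ⇒ step 2: CCBAAAA ⇒ CCB·CCB·AA·BC·BC·BC·BC
    A ↦ BC
    B ↦ AA
    C ↦ CCB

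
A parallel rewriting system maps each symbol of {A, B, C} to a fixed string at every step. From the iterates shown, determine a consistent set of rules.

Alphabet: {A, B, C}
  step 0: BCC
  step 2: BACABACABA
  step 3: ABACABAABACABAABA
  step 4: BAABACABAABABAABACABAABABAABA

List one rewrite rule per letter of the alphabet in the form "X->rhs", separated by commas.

  step 3 ⇒ step 4: ABACABAABACABAABA ⇒ BA·A·BA·CA·BA·A·BA·BA·A·BA·CA·BA·A·BA·BA·A·BA
    A ↦ BA
    B ↦ A
    C ↦ CA

A->BA, B->A, C->CA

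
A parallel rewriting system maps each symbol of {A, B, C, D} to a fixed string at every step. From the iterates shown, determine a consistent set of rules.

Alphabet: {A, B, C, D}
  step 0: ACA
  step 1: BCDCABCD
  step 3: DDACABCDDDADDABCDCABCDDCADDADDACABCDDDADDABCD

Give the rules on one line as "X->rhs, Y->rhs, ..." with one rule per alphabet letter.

  step 0 ⇒ step 1: ACA ⇒ BCD·CA·BCD
    A ↦ BCD
    C ↦ CA
    B ↦ D  (constrained at step 1)
    D ↦ DDA  (constrained at step 1)

A->BCD, B->D, C->CA, D->DDA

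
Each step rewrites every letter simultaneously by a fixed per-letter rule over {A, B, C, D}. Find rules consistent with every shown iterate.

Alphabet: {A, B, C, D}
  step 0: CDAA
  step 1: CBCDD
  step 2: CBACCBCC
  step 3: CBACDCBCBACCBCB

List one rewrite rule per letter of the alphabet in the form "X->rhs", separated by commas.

A->D, B->AC, C->CB, D->C

  step 2 ⇒ step 3: CBACCBCC ⇒ CB·AC·D·CB·CB·AC·CB·CB
    A ↦ D
    B ↦ AC
    C ↦ CB
  step 0 ⇒ step 1: CDAA ⇒ CB·C·D·D
    D ↦ C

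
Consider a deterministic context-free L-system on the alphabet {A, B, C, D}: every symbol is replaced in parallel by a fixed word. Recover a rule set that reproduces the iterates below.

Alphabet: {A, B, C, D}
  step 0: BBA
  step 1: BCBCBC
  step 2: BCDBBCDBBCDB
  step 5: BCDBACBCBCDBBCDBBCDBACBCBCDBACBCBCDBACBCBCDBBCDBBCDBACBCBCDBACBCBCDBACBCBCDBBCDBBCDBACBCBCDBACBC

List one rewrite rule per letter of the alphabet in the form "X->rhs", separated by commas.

A->BC, B->BC, C->DB, D->AC

  step 1 ⇒ step 2: BCBCBC ⇒ BC·DB·BC·DB·BC·DB
    B ↦ BC
    C ↦ DB
  step 0 ⇒ step 1: BBA ⇒ BC·BC·BC
    A ↦ BC
    D ↦ AC  (constrained at step 2)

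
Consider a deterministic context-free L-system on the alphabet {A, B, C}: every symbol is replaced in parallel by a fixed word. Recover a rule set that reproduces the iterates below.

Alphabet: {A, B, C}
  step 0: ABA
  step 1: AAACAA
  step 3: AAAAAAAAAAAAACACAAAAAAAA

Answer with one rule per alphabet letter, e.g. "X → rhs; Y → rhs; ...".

A->AA, B->AC, C->BB

  step 0 ⇒ step 1: ABA ⇒ AA·AC·AA
    A ↦ AA
    B ↦ AC
    C ↦ BB  (constrained at step 1)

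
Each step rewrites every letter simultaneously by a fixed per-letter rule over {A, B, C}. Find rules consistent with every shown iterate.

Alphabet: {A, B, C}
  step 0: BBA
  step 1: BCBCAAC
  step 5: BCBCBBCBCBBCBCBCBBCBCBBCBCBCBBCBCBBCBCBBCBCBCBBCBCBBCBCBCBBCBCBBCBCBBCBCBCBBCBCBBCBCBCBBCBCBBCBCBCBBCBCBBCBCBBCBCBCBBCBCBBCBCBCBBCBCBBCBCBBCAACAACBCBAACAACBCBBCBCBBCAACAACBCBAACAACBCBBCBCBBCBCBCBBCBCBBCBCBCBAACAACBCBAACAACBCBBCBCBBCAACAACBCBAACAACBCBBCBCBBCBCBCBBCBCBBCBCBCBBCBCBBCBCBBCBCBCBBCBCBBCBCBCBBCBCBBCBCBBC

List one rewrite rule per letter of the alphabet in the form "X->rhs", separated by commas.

  step 0 ⇒ step 1: BBA ⇒ BC·BC·AAC
    A ↦ AAC
    B ↦ BC
    C ↦ BCB  (constrained at step 1)

A->AAC, B->BC, C->BCB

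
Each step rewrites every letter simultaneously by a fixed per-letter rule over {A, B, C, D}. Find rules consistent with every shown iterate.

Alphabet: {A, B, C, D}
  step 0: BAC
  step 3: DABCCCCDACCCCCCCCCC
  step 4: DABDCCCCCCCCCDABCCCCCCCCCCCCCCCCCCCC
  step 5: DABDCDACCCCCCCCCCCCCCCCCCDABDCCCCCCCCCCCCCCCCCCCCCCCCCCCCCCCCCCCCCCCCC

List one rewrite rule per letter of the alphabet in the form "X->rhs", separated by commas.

  step 4 ⇒ step 5: DABDCCCCCCCCCDABCCCCCCCCCCCCCCCCCCCC ⇒ DA·B·DC·DA·CC·CC·CC·CC·CC·CC·CC·CC·CC·DA·B·DC·CC·CC·CC·CC·CC·CC·CC·CC·CC·CC·CC·CC·CC·CC·CC·CC·CC·CC·CC·CC
    A ↦ B
    B ↦ DC
    C ↦ CC
    D ↦ DA

A->B, B->DC, C->CC, D->DA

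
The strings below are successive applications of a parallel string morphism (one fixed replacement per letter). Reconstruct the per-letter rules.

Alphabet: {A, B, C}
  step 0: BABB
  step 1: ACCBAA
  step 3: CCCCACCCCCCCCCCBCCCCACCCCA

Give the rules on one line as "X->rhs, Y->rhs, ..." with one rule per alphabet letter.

  step 0 ⇒ step 1: BABB ⇒ A·CCB·A·A
    A ↦ CCB
    B ↦ A
    C ↦ CC  (constrained at step 1)

A->CCB, B->A, C->CC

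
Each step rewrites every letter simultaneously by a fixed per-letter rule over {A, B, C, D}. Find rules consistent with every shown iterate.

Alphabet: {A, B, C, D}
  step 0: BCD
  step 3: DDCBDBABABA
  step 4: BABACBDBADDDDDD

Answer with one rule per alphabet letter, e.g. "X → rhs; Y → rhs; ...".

A->D, B->D, C->CB, D->BA

  step 3 ⇒ step 4: DDCBDBABABA ⇒ BA·BA·CB·D·BA·D·D·D·D·D·D
    A ↦ D
    B ↦ D
    C ↦ CB
    D ↦ BA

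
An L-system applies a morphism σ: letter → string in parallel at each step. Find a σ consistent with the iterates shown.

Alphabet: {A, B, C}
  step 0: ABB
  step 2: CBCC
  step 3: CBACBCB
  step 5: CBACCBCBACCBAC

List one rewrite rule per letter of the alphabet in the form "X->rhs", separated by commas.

A->C, B->A, C->CB

  step 2 ⇒ step 3: CBCC ⇒ CB·A·CB·CB
    B ↦ A
    C ↦ CB
    A ↦ C  (constrained at step 0)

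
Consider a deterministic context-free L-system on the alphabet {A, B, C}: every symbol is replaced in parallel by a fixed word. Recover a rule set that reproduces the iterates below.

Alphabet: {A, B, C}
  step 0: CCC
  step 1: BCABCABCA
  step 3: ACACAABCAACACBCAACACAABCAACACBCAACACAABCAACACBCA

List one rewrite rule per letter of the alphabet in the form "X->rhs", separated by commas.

A->AC, B->AA, C->BCA

  step 0 ⇒ step 1: CCC ⇒ BCA·BCA·BCA
    C ↦ BCA
    A ↦ AC  (constrained at step 1)
    B ↦ AA  (constrained at step 1)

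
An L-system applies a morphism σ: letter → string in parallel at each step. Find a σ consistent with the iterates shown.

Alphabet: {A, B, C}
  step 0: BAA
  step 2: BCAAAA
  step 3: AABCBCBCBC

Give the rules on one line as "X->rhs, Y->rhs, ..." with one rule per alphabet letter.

  step 2 ⇒ step 3: BCAAAA ⇒ A·A·BC·BC·BC·BC
    A ↦ BC
    B ↦ A
    C ↦ A

A->BC, B->A, C->A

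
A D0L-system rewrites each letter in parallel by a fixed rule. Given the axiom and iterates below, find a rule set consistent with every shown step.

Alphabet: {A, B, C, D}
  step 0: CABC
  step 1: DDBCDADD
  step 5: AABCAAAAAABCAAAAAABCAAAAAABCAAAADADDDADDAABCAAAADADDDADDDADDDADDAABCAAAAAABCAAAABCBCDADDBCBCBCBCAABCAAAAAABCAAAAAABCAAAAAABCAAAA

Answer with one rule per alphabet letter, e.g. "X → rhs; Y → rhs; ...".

  step 0 ⇒ step 1: CABC ⇒ DD·BC·DA·DD
    A ↦ BC
    B ↦ DA
    C ↦ DD
    D ↦ AA  (constrained at step 1)

A->BC, B->DA, C->DD, D->AA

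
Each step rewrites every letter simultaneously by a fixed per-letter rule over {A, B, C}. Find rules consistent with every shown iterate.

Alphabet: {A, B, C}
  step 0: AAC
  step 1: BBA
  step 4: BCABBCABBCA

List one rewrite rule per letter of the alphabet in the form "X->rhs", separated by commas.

A->B, B->BC, C->A

  step 0 ⇒ step 1: AAC ⇒ B·B·A
    A ↦ B
    C ↦ A
    B ↦ BC  (constrained at step 1)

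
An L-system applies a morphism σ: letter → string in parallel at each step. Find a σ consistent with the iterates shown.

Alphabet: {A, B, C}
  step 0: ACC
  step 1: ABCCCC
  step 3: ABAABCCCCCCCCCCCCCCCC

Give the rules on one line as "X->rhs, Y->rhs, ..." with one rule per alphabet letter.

A->AB, B->A, C->CC

  step 0 ⇒ step 1: ACC ⇒ AB·CC·CC
    A ↦ AB
    C ↦ CC
    B ↦ A  (constrained at step 1)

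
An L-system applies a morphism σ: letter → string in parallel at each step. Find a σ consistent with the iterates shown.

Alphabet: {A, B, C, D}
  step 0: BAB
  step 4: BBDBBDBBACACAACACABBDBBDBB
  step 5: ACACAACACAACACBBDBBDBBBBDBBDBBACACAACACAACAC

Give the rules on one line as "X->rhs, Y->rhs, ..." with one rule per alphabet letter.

  step 4 ⇒ step 5: BBDBBDBBACACAACACABBDBBDBB ⇒ AC·AC·A·AC·AC·A·AC·AC·BB·D·BB·D·BB·BB·D·BB·D·BB·AC·AC·A·AC·AC·A·AC·AC
    A ↦ BB
    B ↦ AC
    C ↦ D
    D ↦ A

A->BB, B->AC, C->D, D->A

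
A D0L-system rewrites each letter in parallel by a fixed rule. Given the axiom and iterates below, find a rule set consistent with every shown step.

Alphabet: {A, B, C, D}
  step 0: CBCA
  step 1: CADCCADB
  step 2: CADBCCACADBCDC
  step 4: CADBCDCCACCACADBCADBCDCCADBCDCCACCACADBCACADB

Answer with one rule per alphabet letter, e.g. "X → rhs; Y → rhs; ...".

  step 1 ⇒ step 2: CADCCADB ⇒ CA·DB·C·CA·CA·DB·C·DC
    A ↦ DB
    B ↦ DC
    C ↦ CA
    D ↦ C

A->DB, B->DC, C->CA, D->C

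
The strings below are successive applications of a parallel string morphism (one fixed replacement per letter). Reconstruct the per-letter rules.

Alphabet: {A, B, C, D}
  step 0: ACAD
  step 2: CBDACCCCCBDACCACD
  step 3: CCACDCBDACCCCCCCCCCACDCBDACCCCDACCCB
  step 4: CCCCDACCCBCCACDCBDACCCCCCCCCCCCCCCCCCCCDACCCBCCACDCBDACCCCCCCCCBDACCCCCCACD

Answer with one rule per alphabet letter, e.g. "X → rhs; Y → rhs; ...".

  step 3 ⇒ step 4: CCACDCBDACCCCCCCCCCACDCBDACCCCDACCCB ⇒ CC·CC·DA·CC·CB·CC·ACD·CB·DA·CC·CC·CC·CC·CC·CC·CC·CC·CC·CC·DA·CC·CB·CC·ACD·CB·DA·CC·CC·CC·CC·CB·DA·CC·CC·CC·ACD
    A ↦ DA
    B ↦ ACD
    C ↦ CC
    D ↦ CB

A->DA, B->ACD, C->CC, D->CB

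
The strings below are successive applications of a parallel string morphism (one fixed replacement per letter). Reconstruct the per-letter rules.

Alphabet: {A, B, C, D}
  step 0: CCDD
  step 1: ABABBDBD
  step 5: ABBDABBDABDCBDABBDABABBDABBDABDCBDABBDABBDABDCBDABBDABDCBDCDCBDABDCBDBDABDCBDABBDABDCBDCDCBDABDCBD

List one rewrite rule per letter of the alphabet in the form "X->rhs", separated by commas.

  step 0 ⇒ step 1: CCDD ⇒ AB·AB·BD·BD
    C ↦ AB
    D ↦ BD
    A ↦ C  (constrained at step 1)
    B ↦ DC  (constrained at step 1)

A->C, B->DC, C->AB, D->BD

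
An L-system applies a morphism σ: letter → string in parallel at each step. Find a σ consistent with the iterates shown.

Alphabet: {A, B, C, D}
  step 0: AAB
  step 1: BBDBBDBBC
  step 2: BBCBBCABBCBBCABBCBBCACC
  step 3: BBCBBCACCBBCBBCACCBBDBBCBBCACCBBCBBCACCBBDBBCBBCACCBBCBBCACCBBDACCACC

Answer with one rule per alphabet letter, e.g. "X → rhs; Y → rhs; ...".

  step 2 ⇒ step 3: BBCBBCABBCBBCABBCBBCACC ⇒ BBC·BBC·ACC·BBC·BBC·ACC·BBD·BBC·BBC·ACC·BBC·BBC·ACC·BBD·BBC·BBC·ACC·BBC·BBC·ACC·BBD·ACC·ACC
    A ↦ BBD
    B ↦ BBC
    C ↦ ACC
  step 1 ⇒ step 2: BBDBBDBBC ⇒ BBC·BBC·A·BBC·BBC·A·BBC·BBC·ACC
    D ↦ A

A->BBD, B->BBC, C->ACC, D->A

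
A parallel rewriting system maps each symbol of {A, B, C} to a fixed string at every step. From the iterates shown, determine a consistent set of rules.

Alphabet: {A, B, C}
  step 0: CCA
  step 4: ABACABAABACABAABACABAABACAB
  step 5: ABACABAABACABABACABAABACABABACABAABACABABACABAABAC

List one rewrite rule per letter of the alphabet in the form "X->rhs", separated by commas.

A->AB, B->AC, C->A

  step 4 ⇒ step 5: ABACABAABACABAABACABAABACAB ⇒ AB·AC·AB·A·AB·AC·AB·AB·AC·AB·A·AB·AC·AB·AB·AC·AB·A·AB·AC·AB·AB·AC·AB·A·AB·AC
    A ↦ AB
    B ↦ AC
    C ↦ A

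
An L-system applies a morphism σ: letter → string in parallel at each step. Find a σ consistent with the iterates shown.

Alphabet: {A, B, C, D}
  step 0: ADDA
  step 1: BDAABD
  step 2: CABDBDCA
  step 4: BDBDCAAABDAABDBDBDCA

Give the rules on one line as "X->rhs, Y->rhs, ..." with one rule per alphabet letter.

  step 1 ⇒ step 2: BDAABD ⇒ C·A·BD·BD·C·A
    A ↦ BD
    B ↦ C
    D ↦ A
    C ↦ AA  (constrained at step 2)

A->BD, B->C, C->AA, D->A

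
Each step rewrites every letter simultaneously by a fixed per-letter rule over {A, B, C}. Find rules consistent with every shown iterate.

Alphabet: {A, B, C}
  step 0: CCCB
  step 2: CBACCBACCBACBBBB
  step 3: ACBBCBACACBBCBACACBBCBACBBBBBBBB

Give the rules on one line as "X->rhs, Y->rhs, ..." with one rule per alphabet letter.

A->CB, B->BB, C->AC

  step 2 ⇒ step 3: CBACCBACCBACBBBB ⇒ AC·BB·CB·AC·AC·BB·CB·AC·AC·BB·CB·AC·BB·BB·BB·BB
    A ↦ CB
    B ↦ BB
    C ↦ AC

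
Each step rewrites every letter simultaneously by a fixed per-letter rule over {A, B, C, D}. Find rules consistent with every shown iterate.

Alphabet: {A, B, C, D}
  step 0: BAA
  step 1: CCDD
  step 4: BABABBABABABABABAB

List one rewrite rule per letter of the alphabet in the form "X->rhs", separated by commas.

  step 0 ⇒ step 1: BAA ⇒ CC·D·D
    A ↦ D
    B ↦ CC
    C ↦ AB  (constrained at step 1)
    D ↦ B  (constrained at step 1)

A->D, B->CC, C->AB, D->B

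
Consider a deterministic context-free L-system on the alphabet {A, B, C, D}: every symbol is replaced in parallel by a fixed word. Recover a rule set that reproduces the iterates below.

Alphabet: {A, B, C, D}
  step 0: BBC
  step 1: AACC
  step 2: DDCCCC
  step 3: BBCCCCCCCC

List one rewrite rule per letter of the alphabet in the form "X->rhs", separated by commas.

A->D, B->A, C->CC, D->B

  step 2 ⇒ step 3: DDCCCC ⇒ B·B·CC·CC·CC·CC
    C ↦ CC
    D ↦ B
  step 1 ⇒ step 2: AACC ⇒ D·D·CC·CC
    A ↦ D
  step 0 ⇒ step 1: BBC ⇒ A·A·CC
    B ↦ A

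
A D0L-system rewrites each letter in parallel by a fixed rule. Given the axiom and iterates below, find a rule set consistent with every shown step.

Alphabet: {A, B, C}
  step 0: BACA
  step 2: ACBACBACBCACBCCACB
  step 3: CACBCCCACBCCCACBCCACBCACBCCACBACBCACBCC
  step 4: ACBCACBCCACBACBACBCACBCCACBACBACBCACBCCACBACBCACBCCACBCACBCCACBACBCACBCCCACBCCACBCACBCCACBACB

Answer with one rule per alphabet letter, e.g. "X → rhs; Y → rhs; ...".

A->C, B->CC, C->ACB

  step 3 ⇒ step 4: CACBCCCACBCCCACBCCACBCACBCCACBACBCACBCC ⇒ ACB·C·ACB·CC·ACB·ACB·ACB·C·ACB·CC·ACB·ACB·ACB·C·ACB·CC·ACB·ACB·C·ACB·CC·ACB·C·ACB·CC·ACB·ACB·C·ACB·CC·C·ACB·CC·ACB·C·ACB·CC·ACB·ACB
    A ↦ C
    B ↦ CC
    C ↦ ACB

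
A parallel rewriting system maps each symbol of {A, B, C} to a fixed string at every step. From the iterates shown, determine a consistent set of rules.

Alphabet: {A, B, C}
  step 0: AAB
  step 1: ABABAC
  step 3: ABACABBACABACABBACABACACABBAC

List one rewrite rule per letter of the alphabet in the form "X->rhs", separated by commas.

  step 0 ⇒ step 1: AAB ⇒ AB·AB·AC
    A ↦ AB
    B ↦ AC
    C ↦ BAC  (constrained at step 1)

A->AB, B->AC, C->BAC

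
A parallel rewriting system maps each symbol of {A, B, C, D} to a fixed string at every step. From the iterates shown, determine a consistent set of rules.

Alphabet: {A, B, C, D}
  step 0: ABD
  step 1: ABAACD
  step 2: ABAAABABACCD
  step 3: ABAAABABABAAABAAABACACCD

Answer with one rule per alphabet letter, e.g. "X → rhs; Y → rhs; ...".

  step 2 ⇒ step 3: ABAAABABACCD ⇒ AB·AA·AB·AB·AB·AA·AB·AA·AB·AC·AC·CD
    A ↦ AB
    B ↦ AA
    C ↦ AC
    D ↦ CD

A->AB, B->AA, C->AC, D->CD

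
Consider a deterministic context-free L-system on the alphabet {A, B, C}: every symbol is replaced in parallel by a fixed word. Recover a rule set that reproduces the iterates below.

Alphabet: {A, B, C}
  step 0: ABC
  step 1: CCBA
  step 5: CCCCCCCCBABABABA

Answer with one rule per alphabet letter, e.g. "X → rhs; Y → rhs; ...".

A->C, B->C, C->BA

  step 0 ⇒ step 1: ABC ⇒ C·C·BA
    A ↦ C
    B ↦ C
    C ↦ BA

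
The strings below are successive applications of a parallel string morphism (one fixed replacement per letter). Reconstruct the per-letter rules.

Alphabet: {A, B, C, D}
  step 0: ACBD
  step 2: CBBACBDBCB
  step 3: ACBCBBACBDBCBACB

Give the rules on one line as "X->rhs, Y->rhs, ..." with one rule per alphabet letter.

  step 2 ⇒ step 3: CBBACBDBCB ⇒ A·CB·CB·B·A·CB·DB·CB·A·CB
    A ↦ B
    B ↦ CB
    C ↦ A
    D ↦ DB

A->B, B->CB, C->A, D->DB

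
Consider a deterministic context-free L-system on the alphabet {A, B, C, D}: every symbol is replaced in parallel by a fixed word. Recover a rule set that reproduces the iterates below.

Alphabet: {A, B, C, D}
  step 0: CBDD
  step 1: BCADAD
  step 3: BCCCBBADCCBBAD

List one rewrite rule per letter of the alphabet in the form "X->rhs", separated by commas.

  step 0 ⇒ step 1: CBDD ⇒ B·C·AD·AD
    B ↦ C
    C ↦ B
    D ↦ AD
    A ↦ BB  (constrained at step 1)

A->BB, B->C, C->B, D->AD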